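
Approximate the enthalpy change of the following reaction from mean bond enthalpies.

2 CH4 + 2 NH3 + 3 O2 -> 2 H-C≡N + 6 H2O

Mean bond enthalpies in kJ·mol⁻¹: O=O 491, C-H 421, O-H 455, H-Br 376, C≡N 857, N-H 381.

Bonds broken (reactants):
  C-H: 8 × 421 = 3368
  N-H: 6 × 381 = 2286
  O=O: 3 × 491 = 1473
  Σ(broken) = 7127 kJ
Bonds formed (products):
  C≡N: 2 × 857 = 1714
  C-H: 2 × 421 = 842
  O-H: 12 × 455 = 5460
  Σ(formed) = 8016 kJ
ΔH = Σ(broken) − Σ(formed) = 7127 − 8016 = −889 kJ

ΔH ≈ −889 kJ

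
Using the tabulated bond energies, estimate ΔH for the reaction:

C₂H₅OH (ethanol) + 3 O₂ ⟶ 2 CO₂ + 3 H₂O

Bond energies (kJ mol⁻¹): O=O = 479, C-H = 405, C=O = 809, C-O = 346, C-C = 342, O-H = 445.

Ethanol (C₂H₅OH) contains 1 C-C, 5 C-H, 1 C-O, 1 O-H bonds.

ΔH ≈ −1311 kJ

Bonds broken (reactants):
  C-C: 1 × 342 = 342
  C-H: 5 × 405 = 2025
  C-O: 1 × 346 = 346
  O-H: 1 × 445 = 445
  O=O: 3 × 479 = 1437
  Σ(broken) = 4595 kJ
Bonds formed (products):
  C=O: 4 × 809 = 3236
  O-H: 6 × 445 = 2670
  Σ(formed) = 5906 kJ
ΔH = Σ(broken) − Σ(formed) = 4595 − 5906 = −1311 kJ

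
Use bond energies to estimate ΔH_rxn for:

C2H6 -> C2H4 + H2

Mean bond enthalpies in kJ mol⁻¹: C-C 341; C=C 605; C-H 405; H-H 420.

Bonds broken (reactants):
  C-C: 1 × 341 = 341
  C-H: 6 × 405 = 2430
  Σ(broken) = 2771 kJ
Bonds formed (products):
  C-H: 4 × 405 = 1620
  C=C: 1 × 605 = 605
  H-H: 1 × 420 = 420
  Σ(formed) = 2645 kJ
ΔH = Σ(broken) − Σ(formed) = 2771 − 2645 = +126 kJ

ΔH ≈ +126 kJ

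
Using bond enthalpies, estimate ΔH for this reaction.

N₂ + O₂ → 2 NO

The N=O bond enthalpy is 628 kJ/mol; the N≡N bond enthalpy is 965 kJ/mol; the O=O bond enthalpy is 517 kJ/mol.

Bonds broken (reactants):
  N≡N: 1 × 965 = 965
  O=O: 1 × 517 = 517
  Σ(broken) = 1482 kJ
Bonds formed (products):
  N=O: 2 × 628 = 1256
  Σ(formed) = 1256 kJ
ΔH = Σ(broken) − Σ(formed) = 1482 − 1256 = +226 kJ

ΔH ≈ +226 kJ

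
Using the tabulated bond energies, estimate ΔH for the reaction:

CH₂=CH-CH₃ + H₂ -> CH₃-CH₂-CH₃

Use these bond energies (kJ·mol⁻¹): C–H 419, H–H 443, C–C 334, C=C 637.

ΔH ≈ −92 kJ

Bonds broken (reactants):
  C–C: 1 × 334 = 334
  C–H: 6 × 419 = 2514
  C=C: 1 × 637 = 637
  H–H: 1 × 443 = 443
  Σ(broken) = 3928 kJ
Bonds formed (products):
  C–C: 2 × 334 = 668
  C–H: 8 × 419 = 3352
  Σ(formed) = 4020 kJ
ΔH = Σ(broken) − Σ(formed) = 3928 − 4020 = −92 kJ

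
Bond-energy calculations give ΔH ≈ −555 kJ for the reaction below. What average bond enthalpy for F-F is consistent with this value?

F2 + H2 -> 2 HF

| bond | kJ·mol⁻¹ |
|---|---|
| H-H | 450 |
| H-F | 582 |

D(F-F) ≈ 159 kJ/mol

Let D be the F-F bond energy.
Σ(broken) = 1×D + 1×450 = 450 + D
Σ(formed) = 2×582 = 1164
ΔH = Σ(broken) − Σ(formed) = (450 + D) − (1164) = −714 + D
Setting this equal to −555 kJ gives D = 159 kJ/mol.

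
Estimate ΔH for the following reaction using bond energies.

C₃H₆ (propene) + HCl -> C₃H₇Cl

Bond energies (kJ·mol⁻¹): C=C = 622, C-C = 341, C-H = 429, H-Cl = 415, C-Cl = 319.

ΔH ≈ −52 kJ

Bonds broken (reactants):
  C-C: 1 × 341 = 341
  C-H: 6 × 429 = 2574
  C=C: 1 × 622 = 622
  H-Cl: 1 × 415 = 415
  Σ(broken) = 3952 kJ
Bonds formed (products):
  C-C: 2 × 341 = 682
  C-Cl: 1 × 319 = 319
  C-H: 7 × 429 = 3003
  Σ(formed) = 4004 kJ
ΔH = Σ(broken) − Σ(formed) = 3952 − 4004 = −52 kJ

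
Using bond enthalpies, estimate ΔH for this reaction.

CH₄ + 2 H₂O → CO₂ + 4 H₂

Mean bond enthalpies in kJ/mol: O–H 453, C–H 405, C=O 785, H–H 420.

ΔH ≈ +182 kJ

Bonds broken (reactants):
  C–H: 4 × 405 = 1620
  O–H: 4 × 453 = 1812
  Σ(broken) = 3432 kJ
Bonds formed (products):
  C=O: 2 × 785 = 1570
  H–H: 4 × 420 = 1680
  Σ(formed) = 3250 kJ
ΔH = Σ(broken) − Σ(formed) = 3432 − 3250 = +182 kJ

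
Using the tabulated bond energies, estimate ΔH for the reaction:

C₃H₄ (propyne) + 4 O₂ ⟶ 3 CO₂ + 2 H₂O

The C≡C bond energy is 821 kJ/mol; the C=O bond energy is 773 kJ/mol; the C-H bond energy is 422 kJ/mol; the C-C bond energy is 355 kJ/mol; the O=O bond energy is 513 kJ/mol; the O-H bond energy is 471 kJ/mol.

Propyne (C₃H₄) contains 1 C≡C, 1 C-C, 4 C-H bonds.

Bonds broken (reactants):
  C≡C: 1 × 821 = 821
  C-C: 1 × 355 = 355
  C-H: 4 × 422 = 1688
  O=O: 4 × 513 = 2052
  Σ(broken) = 4916 kJ
Bonds formed (products):
  C=O: 6 × 773 = 4638
  O-H: 4 × 471 = 1884
  Σ(formed) = 6522 kJ
ΔH = Σ(broken) − Σ(formed) = 4916 − 6522 = −1606 kJ

ΔH ≈ −1606 kJ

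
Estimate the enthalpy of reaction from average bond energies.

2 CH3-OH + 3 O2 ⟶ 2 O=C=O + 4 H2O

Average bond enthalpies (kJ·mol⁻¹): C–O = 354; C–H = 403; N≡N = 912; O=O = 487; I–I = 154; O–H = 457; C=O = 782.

Bonds broken (reactants):
  C–H: 6 × 403 = 2418
  C–O: 2 × 354 = 708
  O–H: 2 × 457 = 914
  O=O: 3 × 487 = 1461
  Σ(broken) = 5501 kJ
Bonds formed (products):
  C=O: 4 × 782 = 3128
  O–H: 8 × 457 = 3656
  Σ(formed) = 6784 kJ
ΔH = Σ(broken) − Σ(formed) = 5501 − 6784 = −1283 kJ

ΔH ≈ −1283 kJ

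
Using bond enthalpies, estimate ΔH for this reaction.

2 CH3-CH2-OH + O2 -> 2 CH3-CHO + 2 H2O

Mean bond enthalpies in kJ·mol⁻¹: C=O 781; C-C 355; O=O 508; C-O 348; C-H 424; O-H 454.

Bonds broken (reactants):
  C-C: 2 × 355 = 710
  C-H: 10 × 424 = 4240
  C-O: 2 × 348 = 696
  O-H: 2 × 454 = 908
  O=O: 1 × 508 = 508
  Σ(broken) = 7062 kJ
Bonds formed (products):
  C-C: 2 × 355 = 710
  C-H: 8 × 424 = 3392
  C=O: 2 × 781 = 1562
  O-H: 4 × 454 = 1816
  Σ(formed) = 7480 kJ
ΔH = Σ(broken) − Σ(formed) = 7062 − 7480 = −418 kJ

ΔH ≈ −418 kJ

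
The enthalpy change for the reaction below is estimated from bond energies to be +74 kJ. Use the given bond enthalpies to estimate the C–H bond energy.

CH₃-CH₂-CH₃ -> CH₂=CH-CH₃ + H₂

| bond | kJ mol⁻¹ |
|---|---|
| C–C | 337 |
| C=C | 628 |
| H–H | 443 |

D(C–H) ≈ 404 kJ/mol

Let D be the C–H bond energy.
Σ(broken) = 2×337 + 8×D = 674 + 8D
Σ(formed) = 1×337 + 6×D + 1×628 + 1×443 = 1408 + 6D
ΔH = Σ(broken) − Σ(formed) = (674 + 8D) − (1408 + 6D) = −734 + 2D
Setting this equal to +74 kJ gives 2D = 808, so D = 404 kJ/mol.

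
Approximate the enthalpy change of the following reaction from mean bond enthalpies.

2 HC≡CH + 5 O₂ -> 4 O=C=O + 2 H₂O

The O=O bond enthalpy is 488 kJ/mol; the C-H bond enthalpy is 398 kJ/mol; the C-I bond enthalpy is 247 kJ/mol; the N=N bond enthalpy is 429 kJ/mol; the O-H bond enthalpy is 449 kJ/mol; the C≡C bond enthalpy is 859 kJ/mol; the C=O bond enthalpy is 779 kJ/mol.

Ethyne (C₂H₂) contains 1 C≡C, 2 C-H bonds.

ΔH ≈ −2278 kJ

Bonds broken (reactants):
  C≡C: 2 × 859 = 1718
  C-H: 4 × 398 = 1592
  O=O: 5 × 488 = 2440
  Σ(broken) = 5750 kJ
Bonds formed (products):
  C=O: 8 × 779 = 6232
  O-H: 4 × 449 = 1796
  Σ(formed) = 8028 kJ
ΔH = Σ(broken) − Σ(formed) = 5750 − 8028 = −2278 kJ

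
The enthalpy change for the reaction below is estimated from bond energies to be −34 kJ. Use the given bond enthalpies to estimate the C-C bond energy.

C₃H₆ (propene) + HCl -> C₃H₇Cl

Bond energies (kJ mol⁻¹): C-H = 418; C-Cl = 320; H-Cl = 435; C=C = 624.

D(C-C) ≈ 355 kJ/mol

Let D be the C-C bond energy.
Σ(broken) = 1×D + 6×418 + 1×624 + 1×435 = 3567 + D
Σ(formed) = 2×D + 1×320 + 7×418 = 3246 + 2D
ΔH = Σ(broken) − Σ(formed) = (3567 + D) − (3246 + 2D) = +321 − D
Setting this equal to −34 kJ gives D = 355 kJ/mol.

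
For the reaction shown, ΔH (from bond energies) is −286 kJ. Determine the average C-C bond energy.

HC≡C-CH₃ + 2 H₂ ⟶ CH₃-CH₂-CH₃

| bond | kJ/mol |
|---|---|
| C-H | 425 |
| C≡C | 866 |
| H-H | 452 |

Let D be the C-C bond energy.
Σ(broken) = 1×866 + 1×D + 4×425 + 2×452 = 3470 + D
Σ(formed) = 2×D + 8×425 = 3400 + 2D
ΔH = Σ(broken) − Σ(formed) = (3470 + D) − (3400 + 2D) = +70 − D
Setting this equal to −286 kJ gives D = 356 kJ/mol.

D(C-C) ≈ 356 kJ/mol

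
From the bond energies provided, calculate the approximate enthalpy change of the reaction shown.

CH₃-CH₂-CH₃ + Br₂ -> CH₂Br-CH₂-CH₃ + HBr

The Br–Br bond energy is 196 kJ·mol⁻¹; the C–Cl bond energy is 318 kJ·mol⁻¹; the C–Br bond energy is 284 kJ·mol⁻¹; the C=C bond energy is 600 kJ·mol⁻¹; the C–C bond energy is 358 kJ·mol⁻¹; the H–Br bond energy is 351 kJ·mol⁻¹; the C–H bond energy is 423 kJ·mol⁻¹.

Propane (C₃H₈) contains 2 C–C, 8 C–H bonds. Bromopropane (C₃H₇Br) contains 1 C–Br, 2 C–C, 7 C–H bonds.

ΔH ≈ −16 kJ

Bonds broken (reactants):
  Br–Br: 1 × 196 = 196
  C–C: 2 × 358 = 716
  C–H: 8 × 423 = 3384
  Σ(broken) = 4296 kJ
Bonds formed (products):
  C–Br: 1 × 284 = 284
  C–C: 2 × 358 = 716
  C–H: 7 × 423 = 2961
  H–Br: 1 × 351 = 351
  Σ(formed) = 4312 kJ
ΔH = Σ(broken) − Σ(formed) = 4296 − 4312 = −16 kJ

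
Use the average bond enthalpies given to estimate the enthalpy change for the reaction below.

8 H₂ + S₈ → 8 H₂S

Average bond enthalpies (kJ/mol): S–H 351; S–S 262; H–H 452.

ΔH ≈ +96 kJ

Bonds broken (reactants):
  H–H: 8 × 452 = 3616
  S–S: 8 × 262 = 2096
  Σ(broken) = 5712 kJ
Bonds formed (products):
  S–H: 16 × 351 = 5616
  Σ(formed) = 5616 kJ
ΔH = Σ(broken) − Σ(formed) = 5712 − 5616 = +96 kJ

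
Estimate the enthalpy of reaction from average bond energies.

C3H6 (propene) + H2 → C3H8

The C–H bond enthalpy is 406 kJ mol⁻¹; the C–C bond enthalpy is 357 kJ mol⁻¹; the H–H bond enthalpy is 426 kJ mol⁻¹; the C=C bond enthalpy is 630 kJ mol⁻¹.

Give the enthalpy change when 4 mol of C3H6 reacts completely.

Bonds broken (reactants):
  C–C: 1 × 357 = 357
  C–H: 6 × 406 = 2436
  C=C: 1 × 630 = 630
  H–H: 1 × 426 = 426
  Σ(broken) = 3849 kJ
Bonds formed (products):
  C–C: 2 × 357 = 714
  C–H: 8 × 406 = 3248
  Σ(formed) = 3962 kJ
ΔH = Σ(broken) − Σ(formed) = 3849 − 3962 = −113 kJ
For 4× the reaction as written: 4 × (−113) = −452 kJ

ΔH = −452 kJ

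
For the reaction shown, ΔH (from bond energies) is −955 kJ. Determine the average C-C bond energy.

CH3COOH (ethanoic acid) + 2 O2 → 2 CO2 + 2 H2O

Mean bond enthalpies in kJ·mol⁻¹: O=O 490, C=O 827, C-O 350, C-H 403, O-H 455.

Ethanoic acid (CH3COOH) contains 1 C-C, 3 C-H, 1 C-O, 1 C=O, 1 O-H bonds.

Let D be the C-C bond energy.
Σ(broken) = 1×D + 3×403 + 1×350 + 1×827 + 1×455 + 2×490 = 3821 + D
Σ(formed) = 4×827 + 4×455 = 5128
ΔH = Σ(broken) − Σ(formed) = (3821 + D) − (5128) = −1307 + D
Setting this equal to −955 kJ gives D = 352 kJ/mol.

D(C-C) ≈ 352 kJ/mol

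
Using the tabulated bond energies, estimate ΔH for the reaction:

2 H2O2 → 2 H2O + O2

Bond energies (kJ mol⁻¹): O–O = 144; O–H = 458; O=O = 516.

Bonds broken (reactants):
  O–H: 4 × 458 = 1832
  O–O: 2 × 144 = 288
  Σ(broken) = 2120 kJ
Bonds formed (products):
  O–H: 4 × 458 = 1832
  O=O: 1 × 516 = 516
  Σ(formed) = 2348 kJ
ΔH = Σ(broken) − Σ(formed) = 2120 − 2348 = −228 kJ

ΔH ≈ −228 kJ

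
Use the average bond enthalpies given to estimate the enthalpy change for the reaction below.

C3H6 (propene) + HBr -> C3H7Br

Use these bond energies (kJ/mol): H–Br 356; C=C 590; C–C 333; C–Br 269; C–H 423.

Bonds broken (reactants):
  C–C: 1 × 333 = 333
  C–H: 6 × 423 = 2538
  C=C: 1 × 590 = 590
  H–Br: 1 × 356 = 356
  Σ(broken) = 3817 kJ
Bonds formed (products):
  C–Br: 1 × 269 = 269
  C–C: 2 × 333 = 666
  C–H: 7 × 423 = 2961
  Σ(formed) = 3896 kJ
ΔH = Σ(broken) − Σ(formed) = 3817 − 3896 = −79 kJ

ΔH ≈ −79 kJ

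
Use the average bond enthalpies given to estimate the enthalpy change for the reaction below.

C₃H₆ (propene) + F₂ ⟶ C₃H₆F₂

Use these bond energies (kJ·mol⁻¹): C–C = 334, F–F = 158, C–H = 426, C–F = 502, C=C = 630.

Bonds broken (reactants):
  C–C: 1 × 334 = 334
  C–H: 6 × 426 = 2556
  C=C: 1 × 630 = 630
  F–F: 1 × 158 = 158
  Σ(broken) = 3678 kJ
Bonds formed (products):
  C–C: 2 × 334 = 668
  C–F: 2 × 502 = 1004
  C–H: 6 × 426 = 2556
  Σ(formed) = 4228 kJ
ΔH = Σ(broken) − Σ(formed) = 3678 − 4228 = −550 kJ

ΔH ≈ −550 kJ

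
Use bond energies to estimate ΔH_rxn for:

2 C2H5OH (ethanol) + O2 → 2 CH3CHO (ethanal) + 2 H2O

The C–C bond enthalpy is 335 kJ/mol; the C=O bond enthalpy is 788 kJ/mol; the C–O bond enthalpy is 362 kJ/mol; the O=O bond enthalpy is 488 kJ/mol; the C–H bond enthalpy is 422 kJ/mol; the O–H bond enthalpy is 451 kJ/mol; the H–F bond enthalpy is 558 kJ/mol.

Bonds broken (reactants):
  C–C: 2 × 335 = 670
  C–H: 10 × 422 = 4220
  C–O: 2 × 362 = 724
  O–H: 2 × 451 = 902
  O=O: 1 × 488 = 488
  Σ(broken) = 7004 kJ
Bonds formed (products):
  C–C: 2 × 335 = 670
  C–H: 8 × 422 = 3376
  C=O: 2 × 788 = 1576
  O–H: 4 × 451 = 1804
  Σ(formed) = 7426 kJ
ΔH = Σ(broken) − Σ(formed) = 7004 − 7426 = −422 kJ

ΔH ≈ −422 kJ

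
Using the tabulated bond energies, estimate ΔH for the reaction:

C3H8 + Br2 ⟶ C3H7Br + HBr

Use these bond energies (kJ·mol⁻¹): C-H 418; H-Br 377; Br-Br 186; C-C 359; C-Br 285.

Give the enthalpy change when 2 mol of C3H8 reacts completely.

ΔH = −116 kJ

Bonds broken (reactants):
  Br-Br: 1 × 186 = 186
  C-C: 2 × 359 = 718
  C-H: 8 × 418 = 3344
  Σ(broken) = 4248 kJ
Bonds formed (products):
  C-Br: 1 × 285 = 285
  C-C: 2 × 359 = 718
  C-H: 7 × 418 = 2926
  H-Br: 1 × 377 = 377
  Σ(formed) = 4306 kJ
ΔH = Σ(broken) − Σ(formed) = 4248 − 4306 = −58 kJ
For 2× the reaction as written: 2 × (−58) = −116 kJ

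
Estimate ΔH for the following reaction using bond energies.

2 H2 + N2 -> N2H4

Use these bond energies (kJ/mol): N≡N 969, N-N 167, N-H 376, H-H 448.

Bonds broken (reactants):
  H-H: 2 × 448 = 896
  N≡N: 1 × 969 = 969
  Σ(broken) = 1865 kJ
Bonds formed (products):
  N-H: 4 × 376 = 1504
  N-N: 1 × 167 = 167
  Σ(formed) = 1671 kJ
ΔH = Σ(broken) − Σ(formed) = 1865 − 1671 = +194 kJ

ΔH ≈ +194 kJ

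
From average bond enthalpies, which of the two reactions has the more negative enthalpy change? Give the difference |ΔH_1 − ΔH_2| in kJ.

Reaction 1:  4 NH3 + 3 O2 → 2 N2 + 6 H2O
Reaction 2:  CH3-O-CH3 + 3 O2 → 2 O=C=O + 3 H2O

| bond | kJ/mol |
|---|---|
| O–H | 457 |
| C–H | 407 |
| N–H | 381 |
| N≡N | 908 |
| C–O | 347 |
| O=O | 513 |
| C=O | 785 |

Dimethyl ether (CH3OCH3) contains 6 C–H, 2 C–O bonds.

Reaction 2, by 18 kJ

Reaction 1:
  Bonds broken (reactants):
    N–H: 12 × 381 = 4572
    O=O: 3 × 513 = 1539
    Σ(broken) = 6111 kJ
  Bonds formed (products):
    N≡N: 2 × 908 = 1816
    O–H: 12 × 457 = 5484
    Σ(formed) = 7300 kJ
  ΔH_1 = 6111 − 7300 = −1189 kJ
Reaction 2:
  Bonds broken (reactants):
    C–H: 6 × 407 = 2442
    C–O: 2 × 347 = 694
    O=O: 3 × 513 = 1539
    Σ(broken) = 4675 kJ
  Bonds formed (products):
    C=O: 4 × 785 = 3140
    O–H: 6 × 457 = 2742
    Σ(formed) = 5882 kJ
  ΔH_2 = 4675 − 5882 = −1207 kJ
ΔH_1 − ΔH_2 = +18 kJ, so reaction 2 has the more negative ΔH; |ΔH_1 − ΔH_2| = 18 kJ.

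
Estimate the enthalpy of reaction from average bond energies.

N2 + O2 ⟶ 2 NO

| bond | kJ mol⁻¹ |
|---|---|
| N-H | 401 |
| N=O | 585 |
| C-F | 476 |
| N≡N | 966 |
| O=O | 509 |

Bonds broken (reactants):
  N≡N: 1 × 966 = 966
  O=O: 1 × 509 = 509
  Σ(broken) = 1475 kJ
Bonds formed (products):
  N=O: 2 × 585 = 1170
  Σ(formed) = 1170 kJ
ΔH = Σ(broken) − Σ(formed) = 1475 − 1170 = +305 kJ

ΔH ≈ +305 kJ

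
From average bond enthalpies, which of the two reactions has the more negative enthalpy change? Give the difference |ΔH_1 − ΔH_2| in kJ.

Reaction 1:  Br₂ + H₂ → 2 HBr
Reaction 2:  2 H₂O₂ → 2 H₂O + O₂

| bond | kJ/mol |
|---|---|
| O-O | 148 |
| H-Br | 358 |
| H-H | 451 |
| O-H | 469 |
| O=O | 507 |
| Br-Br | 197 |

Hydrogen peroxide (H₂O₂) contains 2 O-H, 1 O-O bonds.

Reaction 1:
  Bonds broken (reactants):
    Br-Br: 1 × 197 = 197
    H-H: 1 × 451 = 451
    Σ(broken) = 648 kJ
  Bonds formed (products):
    H-Br: 2 × 358 = 716
    Σ(formed) = 716 kJ
  ΔH_1 = 648 − 716 = −68 kJ
Reaction 2:
  Bonds broken (reactants):
    O-H: 4 × 469 = 1876
    O-O: 2 × 148 = 296
    Σ(broken) = 2172 kJ
  Bonds formed (products):
    O-H: 4 × 469 = 1876
    O=O: 1 × 507 = 507
    Σ(formed) = 2383 kJ
  ΔH_2 = 2172 − 2383 = −211 kJ
ΔH_1 − ΔH_2 = +143 kJ, so reaction 2 has the more negative ΔH; |ΔH_1 − ΔH_2| = 143 kJ.

Reaction 2, by 143 kJ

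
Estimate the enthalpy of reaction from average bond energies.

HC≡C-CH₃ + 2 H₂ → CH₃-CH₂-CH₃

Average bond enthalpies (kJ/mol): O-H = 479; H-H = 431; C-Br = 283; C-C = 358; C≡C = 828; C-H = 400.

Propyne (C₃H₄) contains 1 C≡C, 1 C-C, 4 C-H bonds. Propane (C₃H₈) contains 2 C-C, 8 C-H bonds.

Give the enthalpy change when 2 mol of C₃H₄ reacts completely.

ΔH = −536 kJ

Bonds broken (reactants):
  C≡C: 1 × 828 = 828
  C-C: 1 × 358 = 358
  C-H: 4 × 400 = 1600
  H-H: 2 × 431 = 862
  Σ(broken) = 3648 kJ
Bonds formed (products):
  C-C: 2 × 358 = 716
  C-H: 8 × 400 = 3200
  Σ(formed) = 3916 kJ
ΔH = Σ(broken) − Σ(formed) = 3648 − 3916 = −268 kJ
For 2× the reaction as written: 2 × (−268) = −536 kJ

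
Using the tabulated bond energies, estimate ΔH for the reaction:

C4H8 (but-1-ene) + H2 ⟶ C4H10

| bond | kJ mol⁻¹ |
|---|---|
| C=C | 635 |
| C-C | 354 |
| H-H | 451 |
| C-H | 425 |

ΔH ≈ −118 kJ

Bonds broken (reactants):
  C-C: 2 × 354 = 708
  C-H: 8 × 425 = 3400
  C=C: 1 × 635 = 635
  H-H: 1 × 451 = 451
  Σ(broken) = 5194 kJ
Bonds formed (products):
  C-C: 3 × 354 = 1062
  C-H: 10 × 425 = 4250
  Σ(formed) = 5312 kJ
ΔH = Σ(broken) − Σ(formed) = 5194 − 5312 = −118 kJ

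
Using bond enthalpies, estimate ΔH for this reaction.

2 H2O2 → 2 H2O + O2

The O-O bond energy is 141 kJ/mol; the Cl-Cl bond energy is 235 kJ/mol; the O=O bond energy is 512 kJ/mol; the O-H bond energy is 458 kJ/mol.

ΔH ≈ −230 kJ

Bonds broken (reactants):
  O-H: 4 × 458 = 1832
  O-O: 2 × 141 = 282
  Σ(broken) = 2114 kJ
Bonds formed (products):
  O-H: 4 × 458 = 1832
  O=O: 1 × 512 = 512
  Σ(formed) = 2344 kJ
ΔH = Σ(broken) − Σ(formed) = 2114 − 2344 = −230 kJ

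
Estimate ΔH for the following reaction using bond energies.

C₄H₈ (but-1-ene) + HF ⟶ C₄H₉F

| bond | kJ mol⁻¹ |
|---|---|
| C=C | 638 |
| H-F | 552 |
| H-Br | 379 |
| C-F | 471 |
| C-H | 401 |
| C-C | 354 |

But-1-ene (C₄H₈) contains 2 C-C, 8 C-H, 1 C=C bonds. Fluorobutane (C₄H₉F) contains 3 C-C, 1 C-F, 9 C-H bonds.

Bonds broken (reactants):
  C-C: 2 × 354 = 708
  C-H: 8 × 401 = 3208
  C=C: 1 × 638 = 638
  H-F: 1 × 552 = 552
  Σ(broken) = 5106 kJ
Bonds formed (products):
  C-C: 3 × 354 = 1062
  C-F: 1 × 471 = 471
  C-H: 9 × 401 = 3609
  Σ(formed) = 5142 kJ
ΔH = Σ(broken) − Σ(formed) = 5106 − 5142 = −36 kJ

ΔH ≈ −36 kJ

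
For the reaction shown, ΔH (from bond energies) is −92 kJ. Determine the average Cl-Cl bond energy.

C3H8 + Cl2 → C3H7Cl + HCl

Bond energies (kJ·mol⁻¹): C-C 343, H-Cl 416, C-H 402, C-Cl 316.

Let D be the Cl-Cl bond energy.
Σ(broken) = 2×343 + 8×402 + 1×D = 3902 + D
Σ(formed) = 2×343 + 1×316 + 7×402 + 1×416 = 4232
ΔH = Σ(broken) − Σ(formed) = (3902 + D) − (4232) = −330 + D
Setting this equal to −92 kJ gives D = 238 kJ/mol.

D(Cl-Cl) ≈ 238 kJ/mol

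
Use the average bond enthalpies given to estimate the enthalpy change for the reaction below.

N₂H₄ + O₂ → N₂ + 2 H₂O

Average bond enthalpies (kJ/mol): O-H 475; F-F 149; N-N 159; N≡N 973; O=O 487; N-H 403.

ΔH ≈ −615 kJ

Bonds broken (reactants):
  N-H: 4 × 403 = 1612
  N-N: 1 × 159 = 159
  O=O: 1 × 487 = 487
  Σ(broken) = 2258 kJ
Bonds formed (products):
  N≡N: 1 × 973 = 973
  O-H: 4 × 475 = 1900
  Σ(formed) = 2873 kJ
ΔH = Σ(broken) − Σ(formed) = 2258 − 2873 = −615 kJ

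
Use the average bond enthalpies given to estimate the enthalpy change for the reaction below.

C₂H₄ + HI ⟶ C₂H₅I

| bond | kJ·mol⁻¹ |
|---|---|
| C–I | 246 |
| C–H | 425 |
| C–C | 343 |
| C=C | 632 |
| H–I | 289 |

Bonds broken (reactants):
  C–H: 4 × 425 = 1700
  C=C: 1 × 632 = 632
  H–I: 1 × 289 = 289
  Σ(broken) = 2621 kJ
Bonds formed (products):
  C–C: 1 × 343 = 343
  C–H: 5 × 425 = 2125
  C–I: 1 × 246 = 246
  Σ(formed) = 2714 kJ
ΔH = Σ(broken) − Σ(formed) = 2621 − 2714 = −93 kJ

ΔH ≈ −93 kJ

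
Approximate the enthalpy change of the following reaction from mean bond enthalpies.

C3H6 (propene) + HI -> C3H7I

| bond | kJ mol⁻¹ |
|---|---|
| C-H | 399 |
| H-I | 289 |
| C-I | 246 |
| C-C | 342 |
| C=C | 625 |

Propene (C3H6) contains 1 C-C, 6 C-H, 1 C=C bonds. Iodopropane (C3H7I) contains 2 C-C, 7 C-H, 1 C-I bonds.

Bonds broken (reactants):
  C-C: 1 × 342 = 342
  C-H: 6 × 399 = 2394
  C=C: 1 × 625 = 625
  H-I: 1 × 289 = 289
  Σ(broken) = 3650 kJ
Bonds formed (products):
  C-C: 2 × 342 = 684
  C-H: 7 × 399 = 2793
  C-I: 1 × 246 = 246
  Σ(formed) = 3723 kJ
ΔH = Σ(broken) − Σ(formed) = 3650 − 3723 = −73 kJ

ΔH ≈ −73 kJ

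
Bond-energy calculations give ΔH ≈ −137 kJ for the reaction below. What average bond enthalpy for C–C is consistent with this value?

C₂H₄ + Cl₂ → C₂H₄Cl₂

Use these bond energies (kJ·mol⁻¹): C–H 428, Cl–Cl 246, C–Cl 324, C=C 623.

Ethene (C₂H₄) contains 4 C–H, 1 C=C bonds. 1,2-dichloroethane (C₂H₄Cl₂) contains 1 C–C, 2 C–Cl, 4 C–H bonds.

Let D be the C–C bond energy.
Σ(broken) = 4×428 + 1×623 + 1×246 = 2581
Σ(formed) = 1×D + 2×324 + 4×428 = 2360 + D
ΔH = Σ(broken) − Σ(formed) = (2581) − (2360 + D) = +221 − D
Setting this equal to −137 kJ gives D = 358 kJ/mol.

D(C–C) ≈ 358 kJ/mol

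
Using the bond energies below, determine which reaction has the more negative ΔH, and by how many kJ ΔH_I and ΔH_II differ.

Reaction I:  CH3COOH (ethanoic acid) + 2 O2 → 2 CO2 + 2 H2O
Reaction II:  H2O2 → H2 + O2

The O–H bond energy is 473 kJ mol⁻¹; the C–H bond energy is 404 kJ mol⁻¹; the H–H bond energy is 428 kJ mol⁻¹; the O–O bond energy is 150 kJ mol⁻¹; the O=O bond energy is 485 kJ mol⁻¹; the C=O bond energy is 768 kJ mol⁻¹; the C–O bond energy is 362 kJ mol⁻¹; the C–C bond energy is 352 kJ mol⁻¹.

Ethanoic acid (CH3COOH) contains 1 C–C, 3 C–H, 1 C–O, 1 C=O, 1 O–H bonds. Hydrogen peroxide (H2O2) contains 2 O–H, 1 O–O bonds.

Reaction I, by 1010 kJ

Reaction I:
  Bonds broken (reactants):
    C–C: 1 × 352 = 352
    C–H: 3 × 404 = 1212
    C–O: 1 × 362 = 362
    C=O: 1 × 768 = 768
    O–H: 1 × 473 = 473
    O=O: 2 × 485 = 970
    Σ(broken) = 4137 kJ
  Bonds formed (products):
    C=O: 4 × 768 = 3072
    O–H: 4 × 473 = 1892
    Σ(formed) = 4964 kJ
  ΔH_I = 4137 − 4964 = −827 kJ
Reaction II:
  Bonds broken (reactants):
    O–H: 2 × 473 = 946
    O–O: 1 × 150 = 150
    Σ(broken) = 1096 kJ
  Bonds formed (products):
    H–H: 1 × 428 = 428
    O=O: 1 × 485 = 485
    Σ(formed) = 913 kJ
  ΔH_II = 1096 − 913 = +183 kJ
ΔH_I − ΔH_II = −1010 kJ, so reaction I has the more negative ΔH; |ΔH_I − ΔH_II| = 1010 kJ.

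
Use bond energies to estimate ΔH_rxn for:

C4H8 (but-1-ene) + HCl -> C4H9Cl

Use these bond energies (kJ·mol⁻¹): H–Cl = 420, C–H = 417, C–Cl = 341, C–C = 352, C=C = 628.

Bonds broken (reactants):
  C–C: 2 × 352 = 704
  C–H: 8 × 417 = 3336
  C=C: 1 × 628 = 628
  H–Cl: 1 × 420 = 420
  Σ(broken) = 5088 kJ
Bonds formed (products):
  C–C: 3 × 352 = 1056
  C–Cl: 1 × 341 = 341
  C–H: 9 × 417 = 3753
  Σ(formed) = 5150 kJ
ΔH = Σ(broken) − Σ(formed) = 5088 − 5150 = −62 kJ

ΔH ≈ −62 kJ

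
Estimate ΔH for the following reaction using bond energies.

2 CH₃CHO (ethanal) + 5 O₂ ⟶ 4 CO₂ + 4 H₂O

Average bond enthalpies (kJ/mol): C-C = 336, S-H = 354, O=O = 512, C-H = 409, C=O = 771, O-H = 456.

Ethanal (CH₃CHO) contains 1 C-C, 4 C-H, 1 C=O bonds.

Bonds broken (reactants):
  C-C: 2 × 336 = 672
  C-H: 8 × 409 = 3272
  C=O: 2 × 771 = 1542
  O=O: 5 × 512 = 2560
  Σ(broken) = 8046 kJ
Bonds formed (products):
  C=O: 8 × 771 = 6168
  O-H: 8 × 456 = 3648
  Σ(formed) = 9816 kJ
ΔH = Σ(broken) − Σ(formed) = 8046 − 9816 = −1770 kJ

ΔH ≈ −1770 kJ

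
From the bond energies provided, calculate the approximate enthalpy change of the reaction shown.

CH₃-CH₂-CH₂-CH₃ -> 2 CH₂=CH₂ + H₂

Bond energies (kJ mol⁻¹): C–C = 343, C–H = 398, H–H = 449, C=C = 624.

Bonds broken (reactants):
  C–C: 3 × 343 = 1029
  C–H: 10 × 398 = 3980
  Σ(broken) = 5009 kJ
Bonds formed (products):
  C–H: 8 × 398 = 3184
  C=C: 2 × 624 = 1248
  H–H: 1 × 449 = 449
  Σ(formed) = 4881 kJ
ΔH = Σ(broken) − Σ(formed) = 5009 − 4881 = +128 kJ

ΔH ≈ +128 kJ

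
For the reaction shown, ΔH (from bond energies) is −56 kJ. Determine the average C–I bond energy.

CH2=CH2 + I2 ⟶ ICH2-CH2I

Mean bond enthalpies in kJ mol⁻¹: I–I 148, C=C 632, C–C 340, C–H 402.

D(C–I) ≈ 248 kJ/mol

Let D be the C–I bond energy.
Σ(broken) = 4×402 + 1×632 + 1×148 = 2388
Σ(formed) = 1×340 + 4×402 + 2×D = 1948 + 2D
ΔH = Σ(broken) − Σ(formed) = (2388) − (1948 + 2D) = +440 − 2D
Setting this equal to −56 kJ gives 2D = 496, so D = 248 kJ/mol.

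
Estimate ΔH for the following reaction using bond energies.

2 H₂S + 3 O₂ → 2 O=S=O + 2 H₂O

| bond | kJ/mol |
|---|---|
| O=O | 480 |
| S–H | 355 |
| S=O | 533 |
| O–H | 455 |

ΔH ≈ −1092 kJ

Bonds broken (reactants):
  O=O: 3 × 480 = 1440
  S–H: 4 × 355 = 1420
  Σ(broken) = 2860 kJ
Bonds formed (products):
  O–H: 4 × 455 = 1820
  S=O: 4 × 533 = 2132
  Σ(formed) = 3952 kJ
ΔH = Σ(broken) − Σ(formed) = 2860 − 3952 = −1092 kJ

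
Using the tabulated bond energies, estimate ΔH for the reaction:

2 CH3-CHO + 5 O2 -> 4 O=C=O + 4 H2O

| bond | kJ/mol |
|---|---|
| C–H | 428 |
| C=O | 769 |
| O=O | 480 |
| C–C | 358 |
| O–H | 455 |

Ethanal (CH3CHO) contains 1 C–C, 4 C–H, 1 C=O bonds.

ΔH ≈ −1714 kJ

Bonds broken (reactants):
  C–C: 2 × 358 = 716
  C–H: 8 × 428 = 3424
  C=O: 2 × 769 = 1538
  O=O: 5 × 480 = 2400
  Σ(broken) = 8078 kJ
Bonds formed (products):
  C=O: 8 × 769 = 6152
  O–H: 8 × 455 = 3640
  Σ(formed) = 9792 kJ
ΔH = Σ(broken) − Σ(formed) = 8078 − 9792 = −1714 kJ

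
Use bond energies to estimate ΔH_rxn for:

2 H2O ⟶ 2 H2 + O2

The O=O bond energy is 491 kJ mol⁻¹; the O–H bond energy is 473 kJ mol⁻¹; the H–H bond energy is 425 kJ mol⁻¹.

Bonds broken (reactants):
  O–H: 4 × 473 = 1892
  Σ(broken) = 1892 kJ
Bonds formed (products):
  H–H: 2 × 425 = 850
  O=O: 1 × 491 = 491
  Σ(formed) = 1341 kJ
ΔH = Σ(broken) − Σ(formed) = 1892 − 1341 = +551 kJ

ΔH ≈ +551 kJ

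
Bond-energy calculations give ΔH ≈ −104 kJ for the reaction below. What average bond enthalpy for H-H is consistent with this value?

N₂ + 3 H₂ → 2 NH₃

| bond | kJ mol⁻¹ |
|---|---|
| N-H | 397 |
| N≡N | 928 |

D(H-H) ≈ 450 kJ/mol

Let D be the H-H bond energy.
Σ(broken) = 3×D + 1×928 = 928 + 3D
Σ(formed) = 6×397 = 2382
ΔH = Σ(broken) − Σ(formed) = (928 + 3D) − (2382) = −1454 + 3D
Setting this equal to −104 kJ gives 3D = 1350, so D = 450 kJ/mol.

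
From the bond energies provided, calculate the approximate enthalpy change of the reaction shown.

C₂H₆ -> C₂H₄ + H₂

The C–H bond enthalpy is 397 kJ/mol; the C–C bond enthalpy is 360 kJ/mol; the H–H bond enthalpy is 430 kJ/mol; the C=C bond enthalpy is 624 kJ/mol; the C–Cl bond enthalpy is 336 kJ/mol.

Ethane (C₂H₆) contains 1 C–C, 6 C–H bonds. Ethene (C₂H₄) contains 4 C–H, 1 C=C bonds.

Bonds broken (reactants):
  C–C: 1 × 360 = 360
  C–H: 6 × 397 = 2382
  Σ(broken) = 2742 kJ
Bonds formed (products):
  C–H: 4 × 397 = 1588
  C=C: 1 × 624 = 624
  H–H: 1 × 430 = 430
  Σ(formed) = 2642 kJ
ΔH = Σ(broken) − Σ(formed) = 2742 − 2642 = +100 kJ

ΔH ≈ +100 kJ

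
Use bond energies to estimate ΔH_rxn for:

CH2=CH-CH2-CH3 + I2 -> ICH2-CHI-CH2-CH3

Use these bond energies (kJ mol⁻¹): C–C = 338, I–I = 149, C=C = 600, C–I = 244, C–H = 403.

ΔH ≈ −77 kJ

Bonds broken (reactants):
  C–C: 2 × 338 = 676
  C–H: 8 × 403 = 3224
  C=C: 1 × 600 = 600
  I–I: 1 × 149 = 149
  Σ(broken) = 4649 kJ
Bonds formed (products):
  C–C: 3 × 338 = 1014
  C–H: 8 × 403 = 3224
  C–I: 2 × 244 = 488
  Σ(formed) = 4726 kJ
ΔH = Σ(broken) − Σ(formed) = 4649 − 4726 = −77 kJ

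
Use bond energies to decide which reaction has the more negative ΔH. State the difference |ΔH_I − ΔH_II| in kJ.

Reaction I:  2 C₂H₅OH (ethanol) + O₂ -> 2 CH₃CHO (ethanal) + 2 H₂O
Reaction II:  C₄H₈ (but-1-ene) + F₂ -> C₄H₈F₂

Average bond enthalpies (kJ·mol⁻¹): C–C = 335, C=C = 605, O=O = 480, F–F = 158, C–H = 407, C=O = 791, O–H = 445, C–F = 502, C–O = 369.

Reaction I:
  Bonds broken (reactants):
    C–C: 2 × 335 = 670
    C–H: 10 × 407 = 4070
    C–O: 2 × 369 = 738
    O–H: 2 × 445 = 890
    O=O: 1 × 480 = 480
    Σ(broken) = 6848 kJ
  Bonds formed (products):
    C–C: 2 × 335 = 670
    C–H: 8 × 407 = 3256
    C=O: 2 × 791 = 1582
    O–H: 4 × 445 = 1780
    Σ(formed) = 7288 kJ
  ΔH_I = 6848 − 7288 = −440 kJ
Reaction II:
  Bonds broken (reactants):
    C–C: 2 × 335 = 670
    C–H: 8 × 407 = 3256
    C=C: 1 × 605 = 605
    F–F: 1 × 158 = 158
    Σ(broken) = 4689 kJ
  Bonds formed (products):
    C–C: 3 × 335 = 1005
    C–F: 2 × 502 = 1004
    C–H: 8 × 407 = 3256
    Σ(formed) = 5265 kJ
  ΔH_II = 4689 − 5265 = −576 kJ
ΔH_I − ΔH_II = +136 kJ, so reaction II has the more negative ΔH; |ΔH_I − ΔH_II| = 136 kJ.

Reaction II, by 136 kJ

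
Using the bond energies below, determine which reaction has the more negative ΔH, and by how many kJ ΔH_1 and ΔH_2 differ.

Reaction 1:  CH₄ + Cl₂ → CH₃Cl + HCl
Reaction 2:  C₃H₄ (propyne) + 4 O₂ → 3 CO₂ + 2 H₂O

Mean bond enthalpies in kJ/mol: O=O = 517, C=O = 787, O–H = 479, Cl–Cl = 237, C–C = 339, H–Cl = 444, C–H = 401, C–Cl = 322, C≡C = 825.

Reaction 2, by 1674 kJ

Reaction 1:
  Bonds broken (reactants):
    C–H: 4 × 401 = 1604
    Cl–Cl: 1 × 237 = 237
    Σ(broken) = 1841 kJ
  Bonds formed (products):
    C–Cl: 1 × 322 = 322
    C–H: 3 × 401 = 1203
    H–Cl: 1 × 444 = 444
    Σ(formed) = 1969 kJ
  ΔH_1 = 1841 − 1969 = −128 kJ
Reaction 2:
  Bonds broken (reactants):
    C≡C: 1 × 825 = 825
    C–C: 1 × 339 = 339
    C–H: 4 × 401 = 1604
    O=O: 4 × 517 = 2068
    Σ(broken) = 4836 kJ
  Bonds formed (products):
    C=O: 6 × 787 = 4722
    O–H: 4 × 479 = 1916
    Σ(formed) = 6638 kJ
  ΔH_2 = 4836 − 6638 = −1802 kJ
ΔH_1 − ΔH_2 = +1674 kJ, so reaction 2 has the more negative ΔH; |ΔH_1 − ΔH_2| = 1674 kJ.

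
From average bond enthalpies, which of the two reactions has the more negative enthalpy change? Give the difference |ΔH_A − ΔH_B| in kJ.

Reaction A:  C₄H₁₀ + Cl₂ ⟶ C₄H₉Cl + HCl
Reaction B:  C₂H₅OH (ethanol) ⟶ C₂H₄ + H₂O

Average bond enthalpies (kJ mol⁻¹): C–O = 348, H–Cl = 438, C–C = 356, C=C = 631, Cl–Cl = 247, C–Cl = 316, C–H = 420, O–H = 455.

Reaction A, by 125 kJ

Reaction A:
  Bonds broken (reactants):
    C–C: 3 × 356 = 1068
    C–H: 10 × 420 = 4200
    Cl–Cl: 1 × 247 = 247
    Σ(broken) = 5515 kJ
  Bonds formed (products):
    C–C: 3 × 356 = 1068
    C–Cl: 1 × 316 = 316
    C–H: 9 × 420 = 3780
    H–Cl: 1 × 438 = 438
    Σ(formed) = 5602 kJ
  ΔH_A = 5515 − 5602 = −87 kJ
Reaction B:
  Bonds broken (reactants):
    C–C: 1 × 356 = 356
    C–H: 5 × 420 = 2100
    C–O: 1 × 348 = 348
    O–H: 1 × 455 = 455
    Σ(broken) = 3259 kJ
  Bonds formed (products):
    C–H: 4 × 420 = 1680
    C=C: 1 × 631 = 631
    O–H: 2 × 455 = 910
    Σ(formed) = 3221 kJ
  ΔH_B = 3259 − 3221 = +38 kJ
ΔH_A − ΔH_B = −125 kJ, so reaction A has the more negative ΔH; |ΔH_A − ΔH_B| = 125 kJ.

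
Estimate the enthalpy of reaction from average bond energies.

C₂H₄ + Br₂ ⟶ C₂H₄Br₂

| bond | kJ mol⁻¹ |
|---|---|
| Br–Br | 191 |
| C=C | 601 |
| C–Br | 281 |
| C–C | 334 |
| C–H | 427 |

Bonds broken (reactants):
  Br–Br: 1 × 191 = 191
  C–H: 4 × 427 = 1708
  C=C: 1 × 601 = 601
  Σ(broken) = 2500 kJ
Bonds formed (products):
  C–Br: 2 × 281 = 562
  C–C: 1 × 334 = 334
  C–H: 4 × 427 = 1708
  Σ(formed) = 2604 kJ
ΔH = Σ(broken) − Σ(formed) = 2500 − 2604 = −104 kJ

ΔH ≈ −104 kJ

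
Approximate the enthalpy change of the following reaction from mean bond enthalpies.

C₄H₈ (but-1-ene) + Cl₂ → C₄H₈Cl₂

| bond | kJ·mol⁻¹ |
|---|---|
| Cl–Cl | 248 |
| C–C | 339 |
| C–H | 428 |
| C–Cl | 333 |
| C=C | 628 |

ΔH ≈ −129 kJ

Bonds broken (reactants):
  C–C: 2 × 339 = 678
  C–H: 8 × 428 = 3424
  C=C: 1 × 628 = 628
  Cl–Cl: 1 × 248 = 248
  Σ(broken) = 4978 kJ
Bonds formed (products):
  C–C: 3 × 339 = 1017
  C–Cl: 2 × 333 = 666
  C–H: 8 × 428 = 3424
  Σ(formed) = 5107 kJ
ΔH = Σ(broken) − Σ(formed) = 4978 − 5107 = −129 kJ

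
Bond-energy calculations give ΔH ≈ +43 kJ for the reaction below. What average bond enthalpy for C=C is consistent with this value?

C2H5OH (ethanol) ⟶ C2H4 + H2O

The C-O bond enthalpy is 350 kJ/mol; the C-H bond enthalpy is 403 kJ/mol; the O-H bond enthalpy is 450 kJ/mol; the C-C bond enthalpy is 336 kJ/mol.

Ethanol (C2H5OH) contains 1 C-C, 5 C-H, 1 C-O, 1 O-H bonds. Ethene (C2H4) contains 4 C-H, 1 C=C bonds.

D(C=C) ≈ 596 kJ/mol

Let D be the C=C bond energy.
Σ(broken) = 1×336 + 5×403 + 1×350 + 1×450 = 3151
Σ(formed) = 4×403 + 1×D + 2×450 = 2512 + D
ΔH = Σ(broken) − Σ(formed) = (3151) − (2512 + D) = +639 − D
Setting this equal to +43 kJ gives D = 596 kJ/mol.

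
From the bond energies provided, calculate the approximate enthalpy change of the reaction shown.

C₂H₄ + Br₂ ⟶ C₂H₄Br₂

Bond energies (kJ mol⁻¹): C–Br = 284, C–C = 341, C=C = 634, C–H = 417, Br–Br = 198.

ΔH ≈ −77 kJ

Bonds broken (reactants):
  Br–Br: 1 × 198 = 198
  C–H: 4 × 417 = 1668
  C=C: 1 × 634 = 634
  Σ(broken) = 2500 kJ
Bonds formed (products):
  C–Br: 2 × 284 = 568
  C–C: 1 × 341 = 341
  C–H: 4 × 417 = 1668
  Σ(formed) = 2577 kJ
ΔH = Σ(broken) − Σ(formed) = 2500 − 2577 = −77 kJ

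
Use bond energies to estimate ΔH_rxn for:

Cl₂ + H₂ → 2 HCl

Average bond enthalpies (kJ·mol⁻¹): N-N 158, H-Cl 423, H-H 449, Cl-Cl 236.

Bonds broken (reactants):
  Cl-Cl: 1 × 236 = 236
  H-H: 1 × 449 = 449
  Σ(broken) = 685 kJ
Bonds formed (products):
  H-Cl: 2 × 423 = 846
  Σ(formed) = 846 kJ
ΔH = Σ(broken) − Σ(formed) = 685 − 846 = −161 kJ

ΔH ≈ −161 kJ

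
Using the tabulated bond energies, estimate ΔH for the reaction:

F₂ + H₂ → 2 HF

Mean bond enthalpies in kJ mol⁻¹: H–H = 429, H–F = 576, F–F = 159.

Bonds broken (reactants):
  F–F: 1 × 159 = 159
  H–H: 1 × 429 = 429
  Σ(broken) = 588 kJ
Bonds formed (products):
  H–F: 2 × 576 = 1152
  Σ(formed) = 1152 kJ
ΔH = Σ(broken) − Σ(formed) = 588 − 1152 = −564 kJ

ΔH ≈ −564 kJ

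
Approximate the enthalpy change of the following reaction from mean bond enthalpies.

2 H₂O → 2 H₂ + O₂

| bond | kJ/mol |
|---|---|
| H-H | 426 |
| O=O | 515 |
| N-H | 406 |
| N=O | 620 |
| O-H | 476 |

ΔH ≈ +537 kJ

Bonds broken (reactants):
  O-H: 4 × 476 = 1904
  Σ(broken) = 1904 kJ
Bonds formed (products):
  H-H: 2 × 426 = 852
  O=O: 1 × 515 = 515
  Σ(formed) = 1367 kJ
ΔH = Σ(broken) − Σ(formed) = 1904 − 1367 = +537 kJ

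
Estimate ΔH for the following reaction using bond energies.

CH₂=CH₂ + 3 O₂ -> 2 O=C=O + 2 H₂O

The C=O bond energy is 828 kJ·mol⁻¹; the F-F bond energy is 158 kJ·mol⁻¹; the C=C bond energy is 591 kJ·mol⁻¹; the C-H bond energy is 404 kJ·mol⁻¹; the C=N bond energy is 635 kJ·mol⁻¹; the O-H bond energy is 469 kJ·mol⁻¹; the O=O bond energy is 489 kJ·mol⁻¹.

Bonds broken (reactants):
  C-H: 4 × 404 = 1616
  C=C: 1 × 591 = 591
  O=O: 3 × 489 = 1467
  Σ(broken) = 3674 kJ
Bonds formed (products):
  C=O: 4 × 828 = 3312
  O-H: 4 × 469 = 1876
  Σ(formed) = 5188 kJ
ΔH = Σ(broken) − Σ(formed) = 3674 − 5188 = −1514 kJ

ΔH ≈ −1514 kJ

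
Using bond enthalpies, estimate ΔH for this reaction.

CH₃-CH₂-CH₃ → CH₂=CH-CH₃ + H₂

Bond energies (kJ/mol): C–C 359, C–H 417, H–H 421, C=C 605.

Bonds broken (reactants):
  C–C: 2 × 359 = 718
  C–H: 8 × 417 = 3336
  Σ(broken) = 4054 kJ
Bonds formed (products):
  C–C: 1 × 359 = 359
  C–H: 6 × 417 = 2502
  C=C: 1 × 605 = 605
  H–H: 1 × 421 = 421
  Σ(formed) = 3887 kJ
ΔH = Σ(broken) − Σ(formed) = 4054 − 3887 = +167 kJ

ΔH ≈ +167 kJ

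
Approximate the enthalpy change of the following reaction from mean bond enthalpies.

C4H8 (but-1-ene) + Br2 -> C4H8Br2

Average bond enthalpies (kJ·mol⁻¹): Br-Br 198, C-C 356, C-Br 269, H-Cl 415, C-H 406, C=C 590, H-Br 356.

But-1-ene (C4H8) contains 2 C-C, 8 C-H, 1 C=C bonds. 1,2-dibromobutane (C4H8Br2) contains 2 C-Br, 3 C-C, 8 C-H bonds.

Bonds broken (reactants):
  Br-Br: 1 × 198 = 198
  C-C: 2 × 356 = 712
  C-H: 8 × 406 = 3248
  C=C: 1 × 590 = 590
  Σ(broken) = 4748 kJ
Bonds formed (products):
  C-Br: 2 × 269 = 538
  C-C: 3 × 356 = 1068
  C-H: 8 × 406 = 3248
  Σ(formed) = 4854 kJ
ΔH = Σ(broken) − Σ(formed) = 4748 − 4854 = −106 kJ

ΔH ≈ −106 kJ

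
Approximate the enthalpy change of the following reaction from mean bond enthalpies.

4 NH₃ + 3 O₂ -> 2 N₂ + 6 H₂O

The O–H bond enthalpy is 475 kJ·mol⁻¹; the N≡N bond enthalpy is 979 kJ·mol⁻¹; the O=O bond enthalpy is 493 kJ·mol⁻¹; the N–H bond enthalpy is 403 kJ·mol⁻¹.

ΔH ≈ −1343 kJ

Bonds broken (reactants):
  N–H: 12 × 403 = 4836
  O=O: 3 × 493 = 1479
  Σ(broken) = 6315 kJ
Bonds formed (products):
  N≡N: 2 × 979 = 1958
  O–H: 12 × 475 = 5700
  Σ(formed) = 7658 kJ
ΔH = Σ(broken) − Σ(formed) = 6315 − 7658 = −1343 kJ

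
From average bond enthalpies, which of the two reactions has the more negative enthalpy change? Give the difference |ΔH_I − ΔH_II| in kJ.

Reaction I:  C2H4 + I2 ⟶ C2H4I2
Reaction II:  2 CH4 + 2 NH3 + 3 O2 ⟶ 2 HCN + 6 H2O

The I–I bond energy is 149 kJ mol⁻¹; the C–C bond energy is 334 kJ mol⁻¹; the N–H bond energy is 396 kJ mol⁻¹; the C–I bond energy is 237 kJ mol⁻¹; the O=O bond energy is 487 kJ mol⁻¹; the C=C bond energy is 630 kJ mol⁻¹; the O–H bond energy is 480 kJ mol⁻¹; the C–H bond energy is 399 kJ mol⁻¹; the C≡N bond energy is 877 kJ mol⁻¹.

Reaction I:
  Bonds broken (reactants):
    C–H: 4 × 399 = 1596
    C=C: 1 × 630 = 630
    I–I: 1 × 149 = 149
    Σ(broken) = 2375 kJ
  Bonds formed (products):
    C–C: 1 × 334 = 334
    C–H: 4 × 399 = 1596
    C–I: 2 × 237 = 474
    Σ(formed) = 2404 kJ
  ΔH_I = 2375 − 2404 = −29 kJ
Reaction II:
  Bonds broken (reactants):
    C–H: 8 × 399 = 3192
    N–H: 6 × 396 = 2376
    O=O: 3 × 487 = 1461
    Σ(broken) = 7029 kJ
  Bonds formed (products):
    C≡N: 2 × 877 = 1754
    C–H: 2 × 399 = 798
    O–H: 12 × 480 = 5760
    Σ(formed) = 8312 kJ
  ΔH_II = 7029 − 8312 = −1283 kJ
ΔH_I − ΔH_II = +1254 kJ, so reaction II has the more negative ΔH; |ΔH_I − ΔH_II| = 1254 kJ.

Reaction II, by 1254 kJ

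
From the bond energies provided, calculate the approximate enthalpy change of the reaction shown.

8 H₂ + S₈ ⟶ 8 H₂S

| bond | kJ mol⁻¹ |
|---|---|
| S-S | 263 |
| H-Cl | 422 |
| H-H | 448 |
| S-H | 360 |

Bonds broken (reactants):
  H-H: 8 × 448 = 3584
  S-S: 8 × 263 = 2104
  Σ(broken) = 5688 kJ
Bonds formed (products):
  S-H: 16 × 360 = 5760
  Σ(formed) = 5760 kJ
ΔH = Σ(broken) − Σ(formed) = 5688 − 5760 = −72 kJ

ΔH ≈ −72 kJ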